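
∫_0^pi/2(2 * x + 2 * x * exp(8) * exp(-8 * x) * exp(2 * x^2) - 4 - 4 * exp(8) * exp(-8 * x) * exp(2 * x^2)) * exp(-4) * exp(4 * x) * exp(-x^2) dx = -exp(4) - exp(-(-2 + pi/2)^2) + exp(-4) + exp((-2 + pi/2)^2)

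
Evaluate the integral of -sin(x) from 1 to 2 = -cos(1) + cos(2)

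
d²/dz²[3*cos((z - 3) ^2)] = -12*z^2*cos(z^2 - 6*z + 9) + 72*z*cos(z^2 - 6*z + 9) - 6*sin(z^2 - 6*z + 9) - 108*cos(z^2 - 6*z + 9)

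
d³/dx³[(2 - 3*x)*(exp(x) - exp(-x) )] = (-3*x*exp(2*x) - 3*x - 7*exp(2*x) + 11)*exp(-x)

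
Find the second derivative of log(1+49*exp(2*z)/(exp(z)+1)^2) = (-4900*exp(5*z) + 294*exp(3*z) + 196*exp(2*z))/(2500*exp(6*z) + 5200*exp(5*z) + 3004*exp(4*z) + 412*exp(3*z) + 113*exp(2*z) + 6*exp(z) + 1)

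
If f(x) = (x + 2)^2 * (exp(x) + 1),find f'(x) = x^2*exp(x) + 6*x*exp(x) + 2*x + 8*exp(x) + 4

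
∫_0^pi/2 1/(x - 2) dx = -log(4) + log(4 - pi)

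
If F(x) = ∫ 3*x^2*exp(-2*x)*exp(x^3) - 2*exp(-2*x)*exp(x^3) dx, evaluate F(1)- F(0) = -1 + exp(-1)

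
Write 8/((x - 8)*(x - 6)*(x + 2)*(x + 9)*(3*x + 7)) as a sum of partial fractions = -162/(3875*(3*x + 7)) + 2/(8925*(x + 9)) + 1/(70*(x + 2)) - 1/(750*(x - 6)) + 2/(2635*(x - 8))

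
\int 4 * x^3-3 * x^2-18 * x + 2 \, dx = x^4 - x^3 - 9*x^2 + 2*x + C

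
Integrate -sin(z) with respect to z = cos(z) + C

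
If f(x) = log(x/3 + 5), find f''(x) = -1/(x^2 + 30*x + 225)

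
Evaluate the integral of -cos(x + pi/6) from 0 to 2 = 1/2 - sin(pi/6 + 2)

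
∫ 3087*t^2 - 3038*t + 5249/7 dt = 1029*t^3 - 1519*t^2 + 5249*t/7 + C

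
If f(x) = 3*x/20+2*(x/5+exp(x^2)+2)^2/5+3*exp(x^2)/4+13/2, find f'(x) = 8*x^2*exp(x^2)/25 + 8*x*exp(2*x^2)/5 + 47*x*exp(x^2)/10 + 4*x/125 + 4*exp(x^2)/25 + 47/100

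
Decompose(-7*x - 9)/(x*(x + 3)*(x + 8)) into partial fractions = 47/(40*(x + 8)) - 4/(5*(x + 3)) - 3/(8*x)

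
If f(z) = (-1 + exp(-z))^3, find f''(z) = (3*exp(2*z) - 12*exp(z) + 9)*exp(-3*z)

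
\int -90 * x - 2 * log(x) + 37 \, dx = x*(-45*x - 2*log(x) + 39) + C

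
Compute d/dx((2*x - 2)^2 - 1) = 8*x - 8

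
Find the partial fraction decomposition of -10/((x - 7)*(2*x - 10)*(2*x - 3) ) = -20/(77*(2*x - 3)) + 5/(14*(x - 5)) - 5/(22*(x - 7))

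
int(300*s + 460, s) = 150*s^2 + 460*s + C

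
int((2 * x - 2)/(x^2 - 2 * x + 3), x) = log((x - 1)^2 + 2) + C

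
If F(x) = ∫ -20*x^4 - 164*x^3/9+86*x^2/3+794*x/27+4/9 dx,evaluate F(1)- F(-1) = 12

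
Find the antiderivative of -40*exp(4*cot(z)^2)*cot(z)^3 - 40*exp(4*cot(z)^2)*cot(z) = 5*exp(4*cot(z)^2) + C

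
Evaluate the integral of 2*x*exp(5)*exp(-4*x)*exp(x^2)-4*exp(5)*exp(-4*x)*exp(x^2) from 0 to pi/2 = -exp(5) + exp((-2 + pi/2)^2 + 1)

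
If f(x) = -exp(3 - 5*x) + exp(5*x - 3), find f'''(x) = (125*exp(10*x - 6) + 125)*exp(3 - 5*x)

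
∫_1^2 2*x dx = 3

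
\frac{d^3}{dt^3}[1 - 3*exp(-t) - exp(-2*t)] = (3*exp(t) + 8)*exp(-2*t)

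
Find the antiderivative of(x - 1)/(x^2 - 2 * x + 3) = log((x - 1)^2 + 2)/2 + C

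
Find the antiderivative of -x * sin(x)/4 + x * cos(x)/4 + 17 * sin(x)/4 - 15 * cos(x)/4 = sqrt(2)*(x - 16)*sin(x + pi/4)/4 + C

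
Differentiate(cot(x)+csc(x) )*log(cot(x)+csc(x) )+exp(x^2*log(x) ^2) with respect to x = 2*x*exp(x^2*log(x)^2)*log(x)^2 + 2*x*exp(x^2*log(x)^2)*log(x) - log(1/tan(x) + 1/sin(x))*cos(x)/sin(x)^2 - log(1/tan(x) + 1/sin(x))/sin(x)^2 - cos(x)/sin(x)^2 - 1/sin(x)^2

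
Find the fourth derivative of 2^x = 2^x*log(2)^4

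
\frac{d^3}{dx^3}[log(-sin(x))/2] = cos(x)/sin(x)^3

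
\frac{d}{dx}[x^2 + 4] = 2*x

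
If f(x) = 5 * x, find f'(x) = 5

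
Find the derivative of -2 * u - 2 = -2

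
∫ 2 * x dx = x^2 + C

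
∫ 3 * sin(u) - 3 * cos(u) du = -3*sqrt(2)*sin(u + pi/4) + C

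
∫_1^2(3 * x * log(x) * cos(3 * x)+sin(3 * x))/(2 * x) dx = log(2)*sin(6)/2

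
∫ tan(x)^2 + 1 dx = tan(x) + C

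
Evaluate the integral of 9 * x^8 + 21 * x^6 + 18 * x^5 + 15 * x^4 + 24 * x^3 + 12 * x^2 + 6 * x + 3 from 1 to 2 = 1304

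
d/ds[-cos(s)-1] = sin(s)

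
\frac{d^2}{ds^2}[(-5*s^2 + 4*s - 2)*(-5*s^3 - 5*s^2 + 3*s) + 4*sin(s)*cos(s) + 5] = 500*s^3 + 60*s^2 - 150*s - 8*sin(2*s) + 44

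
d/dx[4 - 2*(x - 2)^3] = -6*x^2 + 24*x - 24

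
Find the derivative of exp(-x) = -exp(-x)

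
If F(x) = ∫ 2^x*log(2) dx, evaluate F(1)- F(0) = 1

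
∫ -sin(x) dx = cos(x) + C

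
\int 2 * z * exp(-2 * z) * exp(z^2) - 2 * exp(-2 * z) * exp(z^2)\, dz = exp(z*(z - 2)) + C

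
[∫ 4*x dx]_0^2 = 8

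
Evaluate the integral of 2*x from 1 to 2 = 3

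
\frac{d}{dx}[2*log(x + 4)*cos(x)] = 2*(-x*log(x + 4)*sin(x) - 4*log(x + 4)*sin(x) + cos(x))/(x + 4)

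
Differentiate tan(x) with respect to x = cos(x)^(-2)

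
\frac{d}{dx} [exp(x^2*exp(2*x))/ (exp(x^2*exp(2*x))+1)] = (2*x^2*exp(x^2*exp(2*x) + 2*x) + 2*x*exp(x^2*exp(2*x) + 2*x))/(exp(2*x^2*exp(2*x)) + 2*exp(x^2*exp(2*x)) + 1)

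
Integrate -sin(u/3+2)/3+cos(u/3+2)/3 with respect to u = sqrt(2)*sin(u/3 + pi/4 + 2) + C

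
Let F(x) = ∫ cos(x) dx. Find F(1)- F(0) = sin(1)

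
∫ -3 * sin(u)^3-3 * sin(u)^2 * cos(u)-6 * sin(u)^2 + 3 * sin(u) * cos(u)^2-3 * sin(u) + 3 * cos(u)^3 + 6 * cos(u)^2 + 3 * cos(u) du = (sqrt(2)*sin(u + pi/4) + 1)^3 + C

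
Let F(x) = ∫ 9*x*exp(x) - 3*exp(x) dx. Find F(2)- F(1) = 3*E + 6*exp(2)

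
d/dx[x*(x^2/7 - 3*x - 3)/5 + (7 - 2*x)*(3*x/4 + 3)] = 3*x^2/35 - 21*x/5 - 27/20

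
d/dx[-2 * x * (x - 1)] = 2 - 4*x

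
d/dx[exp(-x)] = -exp(-x)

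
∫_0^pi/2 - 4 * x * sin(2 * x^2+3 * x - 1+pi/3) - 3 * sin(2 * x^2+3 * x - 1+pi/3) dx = -sin(pi/6 + 1) + sin(-1 + pi/3 + pi^2/2)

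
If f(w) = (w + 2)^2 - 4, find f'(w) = 2*w + 4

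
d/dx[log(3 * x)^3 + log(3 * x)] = (3*log(x)^2 + 6*log(3)*log(x) + 1 + 3*log(3)^2)/x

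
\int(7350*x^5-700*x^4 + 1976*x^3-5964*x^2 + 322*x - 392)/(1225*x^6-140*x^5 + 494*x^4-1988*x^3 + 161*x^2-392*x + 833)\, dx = log((-5*x^3 + 2*x^2/7 - x + 4)^2 + 1) + C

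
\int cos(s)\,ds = sin(s) + C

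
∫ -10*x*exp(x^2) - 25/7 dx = -25*x/7 - 5*exp(x^2) + C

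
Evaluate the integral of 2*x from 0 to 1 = 1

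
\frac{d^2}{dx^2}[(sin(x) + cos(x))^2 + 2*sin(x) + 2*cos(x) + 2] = -4*sin(2*x) - 2*sqrt(2)*sin(x + pi/4)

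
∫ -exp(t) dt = -exp(t) + C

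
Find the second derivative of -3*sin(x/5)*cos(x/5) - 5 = 6*sin(2*x/5)/25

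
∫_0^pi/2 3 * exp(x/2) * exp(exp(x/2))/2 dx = -3*E + 3*exp(exp(pi/4))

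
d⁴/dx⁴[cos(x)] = cos(x)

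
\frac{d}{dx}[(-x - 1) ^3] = -3*x^2 - 6*x - 3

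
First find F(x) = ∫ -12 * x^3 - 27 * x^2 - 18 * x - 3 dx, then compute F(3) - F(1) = -552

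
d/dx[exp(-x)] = -exp(-x)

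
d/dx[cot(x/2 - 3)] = -1/(2*sin(x/2 - 3)^2)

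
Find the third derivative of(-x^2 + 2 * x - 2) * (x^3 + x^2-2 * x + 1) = -60*x^2 + 24*x + 12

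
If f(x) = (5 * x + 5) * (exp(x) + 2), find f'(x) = 5*x*exp(x) + 10*exp(x) + 10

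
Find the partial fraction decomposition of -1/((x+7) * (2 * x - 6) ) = 1/(20*(x + 7)) - 1/(20*(x - 3))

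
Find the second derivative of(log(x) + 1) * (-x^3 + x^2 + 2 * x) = (-6*x^2*log(x) - 11*x^2 + 2*x*log(x) + 5*x + 2)/x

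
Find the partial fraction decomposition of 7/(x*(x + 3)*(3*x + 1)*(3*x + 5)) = 63/(80*(3*x + 5)) - 63/(32*(3*x + 1)) - 7/(96*(x + 3)) + 7/(15*x)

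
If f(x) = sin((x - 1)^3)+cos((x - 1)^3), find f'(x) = -3*x^2*sin(x^3 - 3*x^2 + 3*x - 1) + 3*x^2*cos(x^3 - 3*x^2 + 3*x - 1) + 6*x*sin(x^3 - 3*x^2 + 3*x - 1) - 6*x*cos(x^3 - 3*x^2 + 3*x - 1) - 3*sin(x^3 - 3*x^2 + 3*x - 1) + 3*cos(x^3 - 3*x^2 + 3*x - 1)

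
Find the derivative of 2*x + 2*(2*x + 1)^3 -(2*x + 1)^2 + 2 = 48*x^2 + 40*x + 10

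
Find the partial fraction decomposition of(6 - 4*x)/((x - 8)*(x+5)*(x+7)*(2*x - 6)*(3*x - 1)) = 189/(64768*(3*x - 1)) + 17/(6600*(x + 7)) - 1/(256*(x + 5)) + 3/(3200*(x - 3)) - 1/(1725*(x - 8))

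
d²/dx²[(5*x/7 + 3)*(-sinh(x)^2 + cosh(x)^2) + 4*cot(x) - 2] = 8*cos(x)/sin(x)^3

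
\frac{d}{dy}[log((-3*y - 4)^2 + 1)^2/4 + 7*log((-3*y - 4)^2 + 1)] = (9*y*log(9*y^2 + 24*y + 17) + 126*y + 12*log(9*y^2 + 24*y + 17) + 168)/(9*y^2 + 24*y + 17)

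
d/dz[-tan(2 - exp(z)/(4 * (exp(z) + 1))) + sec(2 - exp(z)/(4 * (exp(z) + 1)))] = (exp(z)*tan(2 - exp(z)/(4*exp(z) + 4))^2 - exp(z)*tan(2 - exp(z)/(4*exp(z) + 4))*sec(2 - exp(z)/(4*exp(z) + 4)) + exp(z))/(4*exp(2*z) + 8*exp(z) + 4)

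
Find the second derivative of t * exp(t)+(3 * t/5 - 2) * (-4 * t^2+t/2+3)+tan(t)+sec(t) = t*exp(t) - 72*t/5 + 2*exp(t) + 2*tan(t)^3 + 2*tan(t)^2*sec(t) + 2*tan(t) + sec(t) + 83/5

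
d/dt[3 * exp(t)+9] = 3*exp(t)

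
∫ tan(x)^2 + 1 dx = tan(x) + C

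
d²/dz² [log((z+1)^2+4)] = (-2*z^2 - 4*z + 6)/(z^4 + 4*z^3 + 14*z^2 + 20*z + 25)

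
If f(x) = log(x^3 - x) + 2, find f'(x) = (3*x^2 - 1)/(x^3 - x)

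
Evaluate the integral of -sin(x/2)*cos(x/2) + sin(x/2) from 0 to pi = 1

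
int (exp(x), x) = exp(x) + C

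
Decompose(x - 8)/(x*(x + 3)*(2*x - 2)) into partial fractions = -11/(24*(x + 3)) - 7/(8*(x - 1)) + 4/(3*x)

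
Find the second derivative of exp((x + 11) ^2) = 4*x^2*exp(x^2 + 22*x + 121) + 88*x*exp(x^2 + 22*x + 121) + 486*exp(x^2 + 22*x + 121)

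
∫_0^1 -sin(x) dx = -1 + cos(1)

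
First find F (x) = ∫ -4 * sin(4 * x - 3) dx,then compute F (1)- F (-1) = -cos(7) + cos(1)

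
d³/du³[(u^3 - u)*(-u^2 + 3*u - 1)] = -60*u^2 + 72*u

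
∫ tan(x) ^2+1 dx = tan(x) + C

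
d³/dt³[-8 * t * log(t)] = 8/t^2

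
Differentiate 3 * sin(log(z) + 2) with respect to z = 3*cos(log(z) + 2)/z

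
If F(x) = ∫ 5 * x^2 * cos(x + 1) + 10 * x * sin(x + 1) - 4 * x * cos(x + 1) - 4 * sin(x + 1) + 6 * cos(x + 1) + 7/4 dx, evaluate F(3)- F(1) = 39*sin(4) - 7*sin(2) + 7/2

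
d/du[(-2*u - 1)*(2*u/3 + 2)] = -8*u/3 - 14/3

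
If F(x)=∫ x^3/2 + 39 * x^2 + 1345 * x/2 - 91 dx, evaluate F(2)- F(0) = 1269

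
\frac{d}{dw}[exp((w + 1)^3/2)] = 3*w^2*exp(w^3/2 + 3*w^2/2 + 3*w/2 + 1/2)/2 + 3*w*exp(w^3/2 + 3*w^2/2 + 3*w/2 + 1/2) + 3*exp(w^3/2 + 3*w^2/2 + 3*w/2 + 1/2)/2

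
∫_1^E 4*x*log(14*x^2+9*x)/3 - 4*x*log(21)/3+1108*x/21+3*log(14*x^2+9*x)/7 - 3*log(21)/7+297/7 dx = -719/7 - 18*E - 23*log(23/21)/21 + (3*E/7 + 2*exp(2)/3)*log(3*E/7 + 2*exp(2)/3) + 5*(7 + 6*E)^2/7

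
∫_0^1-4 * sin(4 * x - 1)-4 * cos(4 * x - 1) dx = cos(3) - sin(1) - cos(1) - sin(3)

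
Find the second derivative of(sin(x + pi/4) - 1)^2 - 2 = -2*sin(2*x) + 2*sin(x + pi/4)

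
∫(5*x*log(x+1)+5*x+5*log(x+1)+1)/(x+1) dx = (5*x + 1)*log(x + 1) + C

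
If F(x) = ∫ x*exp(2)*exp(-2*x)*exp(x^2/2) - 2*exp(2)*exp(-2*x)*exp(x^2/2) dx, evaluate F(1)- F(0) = -exp(2) + exp(1/2)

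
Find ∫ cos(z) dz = sin(z) + C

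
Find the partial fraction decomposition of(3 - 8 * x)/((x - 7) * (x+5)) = -43/(12*(x + 5)) - 53/(12*(x - 7))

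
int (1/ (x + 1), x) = log(2*x + 2) + C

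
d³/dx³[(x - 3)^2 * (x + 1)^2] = 24*x - 24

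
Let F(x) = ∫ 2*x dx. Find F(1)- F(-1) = 0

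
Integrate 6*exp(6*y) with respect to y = exp(6*y) + C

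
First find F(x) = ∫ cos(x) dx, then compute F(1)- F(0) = sin(1)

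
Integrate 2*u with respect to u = u^2 + C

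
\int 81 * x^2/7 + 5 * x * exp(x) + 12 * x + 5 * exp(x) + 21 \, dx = x*(27*x^2 + 42*x + 35*exp(x) + 147)/7 + C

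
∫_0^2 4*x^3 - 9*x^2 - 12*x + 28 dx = 24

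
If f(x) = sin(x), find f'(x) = cos(x)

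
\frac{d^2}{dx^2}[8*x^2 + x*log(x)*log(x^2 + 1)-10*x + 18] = (16*x^5 + 2*x^4*log(x) + x^4*log(x^2 + 1) + 4*x^4 + 32*x^3 + 6*x^2*log(x) + 2*x^2*log(x^2 + 1) + 4*x^2 + 16*x + log(x^2 + 1))/(x^5 + 2*x^3 + x)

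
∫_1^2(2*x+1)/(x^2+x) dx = -log(4) + log(12)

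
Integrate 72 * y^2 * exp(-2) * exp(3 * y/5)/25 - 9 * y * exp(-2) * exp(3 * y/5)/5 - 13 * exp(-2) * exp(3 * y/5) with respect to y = (3*y - 10)*(8*y - 5)*exp(3*y/5 - 2)/5 + C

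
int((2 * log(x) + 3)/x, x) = (log(x) + 1)*(log(x) + 2) + C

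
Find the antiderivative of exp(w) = exp(w) + C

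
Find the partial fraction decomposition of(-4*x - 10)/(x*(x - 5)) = -6/(x - 5) + 2/x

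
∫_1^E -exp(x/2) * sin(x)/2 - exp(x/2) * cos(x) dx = -exp(E/2)*sin(E) + exp(1/2)*sin(1)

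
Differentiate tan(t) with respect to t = cos(t)^(-2)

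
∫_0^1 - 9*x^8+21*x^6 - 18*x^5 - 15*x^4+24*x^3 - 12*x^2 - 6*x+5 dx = 0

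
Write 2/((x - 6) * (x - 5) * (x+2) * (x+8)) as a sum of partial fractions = -1/(546*(x + 8)) + 1/(168*(x + 2)) - 2/(91*(x - 5)) + 1/(56*(x - 6))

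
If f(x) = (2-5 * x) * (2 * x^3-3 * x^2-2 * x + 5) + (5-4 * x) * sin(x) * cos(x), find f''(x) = -120*x^2 + 8*x*sin(2*x) + 114*x - 10*sin(2*x) - 8*cos(2*x) + 8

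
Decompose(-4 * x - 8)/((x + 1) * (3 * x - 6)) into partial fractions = 4/(9*(x + 1)) - 16/(9*(x - 2))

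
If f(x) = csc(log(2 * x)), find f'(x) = -cot(log(x) + log(2))*csc(log(x) + log(2))/x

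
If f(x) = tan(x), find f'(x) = cos(x)^(-2)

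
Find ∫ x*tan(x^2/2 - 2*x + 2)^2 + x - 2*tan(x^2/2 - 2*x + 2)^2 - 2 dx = tan((x - 2)^2/2) + C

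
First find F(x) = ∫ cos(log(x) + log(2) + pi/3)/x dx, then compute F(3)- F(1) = -sin(log(2) + pi/3) + sin(pi/3 + log(6))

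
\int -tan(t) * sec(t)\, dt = -sec(t) + C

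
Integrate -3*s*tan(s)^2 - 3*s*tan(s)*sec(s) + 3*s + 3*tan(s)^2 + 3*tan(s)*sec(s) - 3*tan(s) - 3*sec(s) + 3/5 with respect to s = 3*s^2 - 12*s/5 + (3 - 3*s)*(tan(s) + sec(s)) + C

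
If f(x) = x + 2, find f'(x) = 1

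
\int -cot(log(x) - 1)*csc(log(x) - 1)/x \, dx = csc(log(x) - 1) + C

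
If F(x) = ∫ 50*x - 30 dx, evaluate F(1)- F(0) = -5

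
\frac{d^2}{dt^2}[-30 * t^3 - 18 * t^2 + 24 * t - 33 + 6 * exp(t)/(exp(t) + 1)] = (-180*t*exp(3*t) - 540*t*exp(2*t) - 540*t*exp(t) - 180*t - 36*exp(3*t) - 114*exp(2*t) - 102*exp(t) - 36)/(exp(3*t) + 3*exp(2*t) + 3*exp(t) + 1)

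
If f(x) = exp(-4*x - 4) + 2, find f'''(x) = -64*exp(-4*x - 4)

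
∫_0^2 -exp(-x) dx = -1 + exp(-2)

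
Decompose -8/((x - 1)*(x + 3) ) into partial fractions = 2/(x + 3) - 2/(x - 1)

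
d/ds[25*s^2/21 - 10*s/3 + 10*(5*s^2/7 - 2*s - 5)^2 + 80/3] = 1000*s^3/49 - 600*s^2/7 - 1270*s/21 + 590/3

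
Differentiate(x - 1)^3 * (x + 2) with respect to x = 4*x^3 - 3*x^2 - 6*x + 5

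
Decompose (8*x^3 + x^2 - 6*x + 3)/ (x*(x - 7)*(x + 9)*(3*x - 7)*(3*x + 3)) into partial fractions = -1297/(16660*(3*x - 7)) - 949/(19584*(x + 9)) - 1/(960*(x + 1)) + 459/(6272*(x - 7)) + 1/(441*x)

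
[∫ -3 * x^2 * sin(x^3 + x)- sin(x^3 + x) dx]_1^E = cos(E + exp(3)) - cos(2)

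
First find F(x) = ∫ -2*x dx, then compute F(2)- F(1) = -3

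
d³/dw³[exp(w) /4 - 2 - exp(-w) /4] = (exp(2*w) + 1)*exp(-w)/4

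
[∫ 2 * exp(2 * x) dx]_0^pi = -1 + exp(2*pi)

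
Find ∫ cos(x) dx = sin(x) + C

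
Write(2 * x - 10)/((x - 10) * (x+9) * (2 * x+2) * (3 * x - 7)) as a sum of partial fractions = 18/(1955*(3*x - 7)) + 7/(2584*(x + 9)) - 3/(440*(x + 1)) + 5/(4807*(x - 10))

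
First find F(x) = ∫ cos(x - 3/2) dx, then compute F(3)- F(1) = sin(1/2) + sin(3/2)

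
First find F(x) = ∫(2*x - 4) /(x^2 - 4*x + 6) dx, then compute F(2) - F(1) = -log(3) + log(2)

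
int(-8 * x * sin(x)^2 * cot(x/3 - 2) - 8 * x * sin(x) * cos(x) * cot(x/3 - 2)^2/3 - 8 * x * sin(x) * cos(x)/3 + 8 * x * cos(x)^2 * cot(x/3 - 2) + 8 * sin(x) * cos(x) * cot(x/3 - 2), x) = 4*x*sin(2*x)/tan(x/3 - 2) + C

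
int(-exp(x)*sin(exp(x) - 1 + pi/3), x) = cos(exp(x) - 1 + pi/3) + C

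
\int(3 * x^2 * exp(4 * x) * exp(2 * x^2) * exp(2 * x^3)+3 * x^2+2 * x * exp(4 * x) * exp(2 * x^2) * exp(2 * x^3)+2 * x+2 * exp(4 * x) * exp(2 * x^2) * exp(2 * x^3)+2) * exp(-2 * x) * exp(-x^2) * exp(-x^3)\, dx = 2*sinh(x*(x^2 + x + 2)) + C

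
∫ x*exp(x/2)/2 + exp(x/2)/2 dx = (x - 1)*exp(x/2) + C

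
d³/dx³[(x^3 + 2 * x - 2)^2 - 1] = 120*x^3 + 96*x - 24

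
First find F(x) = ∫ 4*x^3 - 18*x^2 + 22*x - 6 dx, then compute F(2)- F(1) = 0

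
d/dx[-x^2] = -2*x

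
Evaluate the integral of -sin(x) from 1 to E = cos(E) - cos(1)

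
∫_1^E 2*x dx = -1 + exp(2)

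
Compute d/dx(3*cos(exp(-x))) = 3*exp(-x)*sin(exp(-x))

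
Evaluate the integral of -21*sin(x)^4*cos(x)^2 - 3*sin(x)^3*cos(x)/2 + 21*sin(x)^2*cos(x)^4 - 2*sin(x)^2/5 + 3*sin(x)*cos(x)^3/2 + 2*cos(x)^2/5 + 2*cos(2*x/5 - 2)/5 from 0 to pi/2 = cos(3*pi/10 + 2) + sin(2)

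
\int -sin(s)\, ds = cos(s) + C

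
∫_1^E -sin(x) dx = cos(E) - cos(1)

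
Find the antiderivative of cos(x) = sin(x) + C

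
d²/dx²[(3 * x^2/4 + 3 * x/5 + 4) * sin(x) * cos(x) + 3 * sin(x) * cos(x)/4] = -3*x^2*sin(2*x)/2 - 6*x*sin(2*x)/5 + 3*x*cos(2*x) - 35*sin(2*x)/4 + 6*cos(2*x)/5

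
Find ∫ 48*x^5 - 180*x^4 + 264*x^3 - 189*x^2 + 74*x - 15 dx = 8*x^6 - 36*x^5 + 66*x^4 - 63*x^3 + 37*x^2 - 15*x + C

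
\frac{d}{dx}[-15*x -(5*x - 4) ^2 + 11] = 25 - 50*x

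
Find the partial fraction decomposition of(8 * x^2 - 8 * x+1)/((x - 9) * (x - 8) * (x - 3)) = 49/(30*(x - 3)) - 449/(5*(x - 8)) + 577/(6*(x - 9))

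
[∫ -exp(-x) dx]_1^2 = -exp(-1) + exp(-2)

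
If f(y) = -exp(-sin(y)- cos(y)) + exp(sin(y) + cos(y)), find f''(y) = (-sqrt(2)*exp(2*sin(y) + 2*cos(y))*sin(y + pi/4) - exp(2*sin(y))*exp(2*cos(y))*sin(2*y) + exp(2*sin(y))*exp(2*cos(y)) + sin(2*y) - sqrt(2)*sin(y + pi/4) - 1)*exp(-sqrt(2)*sin(y + pi/4))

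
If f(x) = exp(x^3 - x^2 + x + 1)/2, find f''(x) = 9*x^4*exp(x^3 - x^2 + x + 1)/2 - 6*x^3*exp(x^3 - x^2 + x + 1) + 5*x^2*exp(x^3 - x^2 + x + 1) + x*exp(x^3 - x^2 + x + 1) - exp(x^3 - x^2 + x + 1)/2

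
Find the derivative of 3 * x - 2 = 3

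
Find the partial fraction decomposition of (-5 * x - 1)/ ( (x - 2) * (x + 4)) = -19/(6*(x + 4)) - 11/(6*(x - 2))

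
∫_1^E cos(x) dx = -sin(1) + sin(E)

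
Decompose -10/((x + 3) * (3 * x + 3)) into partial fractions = 5/(3*(x + 3)) - 5/(3*(x + 1))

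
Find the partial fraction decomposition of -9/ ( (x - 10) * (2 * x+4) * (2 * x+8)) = -9/(112*(x + 4)) + 3/(32*(x + 2)) - 3/(224*(x - 10))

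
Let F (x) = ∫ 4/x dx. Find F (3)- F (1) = 4*log(3)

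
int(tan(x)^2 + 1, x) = tan(x) + C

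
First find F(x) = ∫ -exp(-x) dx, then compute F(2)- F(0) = -1 + exp(-2)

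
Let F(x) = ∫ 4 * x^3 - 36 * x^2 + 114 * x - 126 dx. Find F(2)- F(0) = -104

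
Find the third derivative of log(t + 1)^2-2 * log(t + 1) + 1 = (4*log(t + 1) - 10)/(t^3 + 3*t^2 + 3*t + 1)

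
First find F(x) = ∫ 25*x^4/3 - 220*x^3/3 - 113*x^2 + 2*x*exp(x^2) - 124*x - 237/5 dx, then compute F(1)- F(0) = -2471/15 + E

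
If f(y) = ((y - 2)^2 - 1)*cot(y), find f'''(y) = -6*y^2*cot(y)^4 - 8*y^2*cot(y)^2 - 2*y^2 + 24*y*cot(y)^4 + 12*y*cot(y)^3 + 32*y*cot(y)^2 + 12*y*cot(y) + 8*y - 18*cot(y)^4 - 24*cot(y)^3 - 30*cot(y)^2 - 24*cot(y) - 12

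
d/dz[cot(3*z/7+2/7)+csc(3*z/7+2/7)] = -3*(cos(3*z/7 + 2/7) + 1)/(7*sin(3*z/7 + 2/7)^2)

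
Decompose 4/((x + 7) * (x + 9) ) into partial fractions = -2/(x + 9) + 2/(x + 7)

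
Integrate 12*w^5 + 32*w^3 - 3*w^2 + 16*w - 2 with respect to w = 2*w^6 + 8*w^4 - w^3 + 8*w^2 - 2*w + C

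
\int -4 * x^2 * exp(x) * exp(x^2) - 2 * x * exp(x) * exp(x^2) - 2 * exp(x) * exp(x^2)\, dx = -2*x*exp(x*(x + 1)) + C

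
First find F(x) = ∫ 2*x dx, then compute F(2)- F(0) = 4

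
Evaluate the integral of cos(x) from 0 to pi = 0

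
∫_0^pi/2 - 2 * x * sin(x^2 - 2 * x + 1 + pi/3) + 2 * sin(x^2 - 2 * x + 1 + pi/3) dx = -cos(1 + pi/3 + pi^2/4) - cos(1 + pi/3)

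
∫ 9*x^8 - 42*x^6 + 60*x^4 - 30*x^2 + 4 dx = x^9 - 6*x^7 + 12*x^5 - 10*x^3 + 4*x + C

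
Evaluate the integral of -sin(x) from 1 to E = cos(E) - cos(1)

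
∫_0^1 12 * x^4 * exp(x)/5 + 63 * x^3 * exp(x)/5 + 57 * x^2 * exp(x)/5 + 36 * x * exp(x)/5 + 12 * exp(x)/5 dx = 51*E/5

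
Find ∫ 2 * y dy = y^2 + C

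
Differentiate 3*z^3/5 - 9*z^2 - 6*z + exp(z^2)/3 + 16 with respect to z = 9*z^2/5 + 2*z*exp(z^2)/3 - 18*z - 6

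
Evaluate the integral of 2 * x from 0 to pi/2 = pi^2/4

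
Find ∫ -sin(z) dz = cos(z) + C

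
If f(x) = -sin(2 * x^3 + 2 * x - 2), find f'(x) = -2*(3*x^2 + 1)*cos(2*(x^3 + x - 1))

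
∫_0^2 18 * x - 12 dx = 12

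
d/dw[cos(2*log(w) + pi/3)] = -2*sin(2*log(w) + pi/3)/w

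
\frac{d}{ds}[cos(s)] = -sin(s)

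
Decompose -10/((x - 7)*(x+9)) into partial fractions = 5/(8*(x + 9)) - 5/(8*(x - 7))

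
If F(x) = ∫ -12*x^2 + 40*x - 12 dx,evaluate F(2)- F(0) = 24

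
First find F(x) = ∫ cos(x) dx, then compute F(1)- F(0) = sin(1)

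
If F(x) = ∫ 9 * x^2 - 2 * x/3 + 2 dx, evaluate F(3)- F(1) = 238/3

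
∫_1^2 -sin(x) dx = -cos(1) + cos(2)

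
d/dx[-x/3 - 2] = -1/3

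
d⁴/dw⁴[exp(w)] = exp(w)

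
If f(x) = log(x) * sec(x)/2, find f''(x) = (-x^2*log(x) + 2*x^2*log(x)/cos(x)^2 + 2*x*sin(x)/cos(x) - 1)/(2*x^2*cos(x))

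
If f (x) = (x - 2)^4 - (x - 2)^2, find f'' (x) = 12*x^2 - 48*x + 46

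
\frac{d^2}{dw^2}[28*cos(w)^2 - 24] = -56*cos(2*w)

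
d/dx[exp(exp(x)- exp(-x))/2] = (exp(exp(x) - exp(-x)) + exp(2*x + exp(x) - exp(-x)))*exp(-x)/2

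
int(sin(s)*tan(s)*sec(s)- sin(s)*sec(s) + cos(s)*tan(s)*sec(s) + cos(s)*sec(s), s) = tan(s) + C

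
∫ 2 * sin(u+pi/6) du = -2*cos(u + pi/6) + C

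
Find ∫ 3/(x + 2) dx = 3*log(x + 2) + C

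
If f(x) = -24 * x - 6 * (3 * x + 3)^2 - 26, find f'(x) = -108*x - 132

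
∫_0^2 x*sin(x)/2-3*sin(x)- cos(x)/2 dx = -3 + 2*cos(2)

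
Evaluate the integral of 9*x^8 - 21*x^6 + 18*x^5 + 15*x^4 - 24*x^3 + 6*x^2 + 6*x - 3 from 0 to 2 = 342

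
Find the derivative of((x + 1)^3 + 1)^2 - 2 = 6*x^5 + 30*x^4 + 60*x^3 + 66*x^2 + 42*x + 12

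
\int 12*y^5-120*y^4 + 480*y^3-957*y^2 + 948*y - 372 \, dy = 2*y^6 - 24*y^5 + 120*y^4 - 319*y^3 + 474*y^2 - 372*y + C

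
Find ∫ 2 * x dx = x^2 + C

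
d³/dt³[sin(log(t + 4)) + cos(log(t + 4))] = 2*(sin(log(t + 4)) + 2*cos(log(t + 4)))/(t^3 + 12*t^2 + 48*t + 64)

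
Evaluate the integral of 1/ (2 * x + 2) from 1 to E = -log(8)/2 + log(4 + 4*E)/2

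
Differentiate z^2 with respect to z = 2*z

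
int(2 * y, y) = y^2 + C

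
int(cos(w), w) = sin(w) + C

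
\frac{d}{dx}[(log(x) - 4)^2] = (2*log(x) - 8)/x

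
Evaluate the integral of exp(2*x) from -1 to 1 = -exp(-2)/2 + exp(2)/2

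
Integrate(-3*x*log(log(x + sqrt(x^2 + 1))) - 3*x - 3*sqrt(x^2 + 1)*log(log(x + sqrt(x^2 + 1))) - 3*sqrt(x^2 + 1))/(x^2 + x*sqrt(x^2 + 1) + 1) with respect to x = -3*log(x + sqrt(x^2 + 1))*log(log(x + sqrt(x^2 + 1))) + C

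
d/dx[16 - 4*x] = -4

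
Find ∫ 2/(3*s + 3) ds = 2*log(s + 1)/3 + C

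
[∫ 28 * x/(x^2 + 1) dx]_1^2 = -14*log(2) + 14*log(5)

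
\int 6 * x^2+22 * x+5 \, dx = 2*x^3 + 11*x^2 + 5*x + C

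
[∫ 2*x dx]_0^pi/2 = pi^2/4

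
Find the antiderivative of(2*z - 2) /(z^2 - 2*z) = log(z*(z - 2)) + C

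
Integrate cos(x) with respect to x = sin(x) + C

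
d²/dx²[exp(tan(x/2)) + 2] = (tan(x/2) + 1)^2*exp(tan(x/2))/(4*cos(x/2)^2)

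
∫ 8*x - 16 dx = 4*x^2 - 16*x + C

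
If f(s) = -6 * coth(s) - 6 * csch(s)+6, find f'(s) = 6*(cosh(s) + 1)/sinh(s)^2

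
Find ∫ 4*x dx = 2*x^2 + C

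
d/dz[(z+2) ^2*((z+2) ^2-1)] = 4*z^3 + 24*z^2 + 46*z + 28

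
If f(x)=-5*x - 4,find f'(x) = -5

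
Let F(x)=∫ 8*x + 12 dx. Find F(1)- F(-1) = 24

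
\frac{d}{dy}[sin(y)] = cos(y)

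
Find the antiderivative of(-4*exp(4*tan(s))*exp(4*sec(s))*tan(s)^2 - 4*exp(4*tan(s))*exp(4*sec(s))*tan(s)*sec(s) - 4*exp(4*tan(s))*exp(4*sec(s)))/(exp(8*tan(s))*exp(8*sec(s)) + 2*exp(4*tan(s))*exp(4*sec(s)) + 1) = 1/(exp(4*tan(s) + 4*sec(s)) + 1) + C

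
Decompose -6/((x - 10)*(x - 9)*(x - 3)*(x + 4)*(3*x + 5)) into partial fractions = 243/(54880*(3*x + 5)) - 3/(4459*(x + 4)) - 1/(686*(x - 3)) + 1/(416*(x - 9)) - 3/(1715*(x - 10))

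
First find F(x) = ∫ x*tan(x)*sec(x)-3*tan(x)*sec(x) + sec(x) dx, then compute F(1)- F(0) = 3 - 2*sec(1)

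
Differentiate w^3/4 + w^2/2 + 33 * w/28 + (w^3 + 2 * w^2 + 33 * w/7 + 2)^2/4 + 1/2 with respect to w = 3*w^5/2 + 5*w^4 + 94*w^3/7 + 501*w^2/28 + 1579*w/98 + 165/28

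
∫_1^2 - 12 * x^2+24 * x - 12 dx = -4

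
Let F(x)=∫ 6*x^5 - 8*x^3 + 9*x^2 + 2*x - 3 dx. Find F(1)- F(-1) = 0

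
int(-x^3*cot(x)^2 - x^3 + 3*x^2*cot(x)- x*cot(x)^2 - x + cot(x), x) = x*(x^2 + 1)*cot(x) + C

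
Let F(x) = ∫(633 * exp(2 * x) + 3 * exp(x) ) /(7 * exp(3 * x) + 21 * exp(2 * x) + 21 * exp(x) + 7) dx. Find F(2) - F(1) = -45*exp(2)/(1 + E)^2 - 3*E/(7*(1 + E)) + 3*exp(2)/(7*(1 + exp(2))) + 45*exp(4)/(1 + exp(2))^2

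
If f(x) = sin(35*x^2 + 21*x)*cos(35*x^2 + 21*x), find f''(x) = -9800*x^2*sin(70*x^2 + 42*x) - 5880*x*sin(70*x^2 + 42*x) - 882*sin(70*x^2 + 42*x) + 70*cos(70*x^2 + 42*x)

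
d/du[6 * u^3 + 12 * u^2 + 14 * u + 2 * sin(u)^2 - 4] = 18*u^2 + 24*u + 2*sin(2*u) + 14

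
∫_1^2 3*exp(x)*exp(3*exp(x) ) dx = -exp(3*E) + exp(3*exp(2))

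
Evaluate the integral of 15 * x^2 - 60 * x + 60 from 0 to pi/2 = 5*(-2 + pi/2)^3 + 40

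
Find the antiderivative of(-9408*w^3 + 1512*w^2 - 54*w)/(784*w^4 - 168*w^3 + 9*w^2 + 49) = -3*log(w^2*(28*w - 3)^2/49 + 1) + C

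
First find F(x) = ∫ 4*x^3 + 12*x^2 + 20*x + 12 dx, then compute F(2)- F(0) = 112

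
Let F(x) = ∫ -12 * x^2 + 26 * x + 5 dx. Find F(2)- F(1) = 16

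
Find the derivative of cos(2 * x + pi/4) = -2*sin(2*x + pi/4)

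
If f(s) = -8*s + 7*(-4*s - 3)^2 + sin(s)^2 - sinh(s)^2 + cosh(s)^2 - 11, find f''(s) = 226 - 4*sin(s)^2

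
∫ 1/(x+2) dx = log(x + 2) + C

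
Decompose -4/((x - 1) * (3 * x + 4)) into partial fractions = 12/(7*(3*x + 4)) - 4/(7*(x - 1))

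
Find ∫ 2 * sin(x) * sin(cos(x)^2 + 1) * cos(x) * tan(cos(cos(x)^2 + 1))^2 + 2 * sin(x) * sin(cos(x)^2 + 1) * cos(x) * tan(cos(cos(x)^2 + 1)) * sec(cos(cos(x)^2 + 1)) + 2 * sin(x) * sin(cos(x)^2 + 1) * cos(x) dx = tan(cos(cos(x)^2 + 1)) + sec(cos(cos(x)^2 + 1)) + C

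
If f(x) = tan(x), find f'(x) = cos(x)^(-2)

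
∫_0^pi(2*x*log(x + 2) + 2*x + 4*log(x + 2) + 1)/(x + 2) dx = -log(2) + (1 + 2*pi)*log(2 + pi)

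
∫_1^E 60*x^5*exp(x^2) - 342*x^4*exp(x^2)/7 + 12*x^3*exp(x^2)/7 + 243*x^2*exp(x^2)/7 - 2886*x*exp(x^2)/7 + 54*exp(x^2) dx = 1026*E/7 + (-21 - 9*E/7 + 6*exp(2))*(-3*E + 7 + 5*exp(2))*exp(exp(2))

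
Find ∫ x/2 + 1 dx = x^2/4 + x + C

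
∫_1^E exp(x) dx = -E + exp(E)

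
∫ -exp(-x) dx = exp(-x) + C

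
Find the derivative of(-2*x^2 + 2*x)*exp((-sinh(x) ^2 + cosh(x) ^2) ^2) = -4*E*x + 2*E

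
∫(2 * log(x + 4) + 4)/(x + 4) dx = (log(x + 4) + 2)^2 + C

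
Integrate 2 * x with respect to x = x^2 + C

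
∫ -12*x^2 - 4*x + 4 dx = -4*x^3 - 2*x^2 + 4*x + C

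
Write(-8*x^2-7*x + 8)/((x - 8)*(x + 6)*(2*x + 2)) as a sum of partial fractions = -17/(10*(x + 6)) - 7/(90*(x + 1)) - 20/(9*(x - 8))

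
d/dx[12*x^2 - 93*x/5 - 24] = 24*x - 93/5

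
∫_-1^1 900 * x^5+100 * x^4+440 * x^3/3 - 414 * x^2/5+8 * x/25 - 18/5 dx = -112/5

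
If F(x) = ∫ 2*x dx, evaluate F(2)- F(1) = 3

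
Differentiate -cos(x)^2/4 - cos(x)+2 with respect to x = (cos(x)/2 + 1)*sin(x)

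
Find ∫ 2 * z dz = z^2 + C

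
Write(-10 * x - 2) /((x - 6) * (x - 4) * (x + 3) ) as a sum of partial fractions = 4/(9*(x + 3)) + 3/(x - 4) - 31/(9*(x - 6))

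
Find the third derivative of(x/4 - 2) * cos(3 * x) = 27*x*sin(3*x)/4 - 54*sin(3*x) - 27*cos(3*x)/4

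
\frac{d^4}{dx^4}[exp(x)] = exp(x)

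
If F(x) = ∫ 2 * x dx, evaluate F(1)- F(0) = 1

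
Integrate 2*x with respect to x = x^2 + C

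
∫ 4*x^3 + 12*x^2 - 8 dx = x^4 + 4*x^3 - 8*x + C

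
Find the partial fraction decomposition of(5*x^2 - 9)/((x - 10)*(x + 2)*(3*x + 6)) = 229/(432*(x + 2)) - 11/(36*(x + 2)^2) + 491/(432*(x - 10))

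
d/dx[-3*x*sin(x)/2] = -3*x*cos(x)/2 - 3*sin(x)/2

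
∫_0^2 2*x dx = 4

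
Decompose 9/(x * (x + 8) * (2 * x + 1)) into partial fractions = -12/(5*(2*x + 1)) + 3/(40*(x + 8)) + 9/(8*x)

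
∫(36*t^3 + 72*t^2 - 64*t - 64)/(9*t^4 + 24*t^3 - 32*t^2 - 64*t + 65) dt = log((3*t^2 + 4*t - 8)^2 + 1) + C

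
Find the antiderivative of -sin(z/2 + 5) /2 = cos(z/2 + 5) + C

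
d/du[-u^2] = -2*u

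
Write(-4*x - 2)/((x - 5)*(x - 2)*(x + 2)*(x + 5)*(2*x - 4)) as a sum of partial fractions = 3/(490*(x + 5)) - 1/(112*(x + 2)) + 143/(7056*(x - 2)) + 5/(84*(x - 2)^2) - 11/(630*(x - 5))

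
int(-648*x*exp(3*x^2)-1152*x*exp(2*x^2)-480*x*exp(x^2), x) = (-108*exp(2*x^2) - 288*exp(x^2) - 240)*exp(x^2) + C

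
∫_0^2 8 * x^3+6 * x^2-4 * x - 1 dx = 38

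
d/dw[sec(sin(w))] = cos(w)*tan(sin(w))*sec(sin(w))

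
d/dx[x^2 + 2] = 2*x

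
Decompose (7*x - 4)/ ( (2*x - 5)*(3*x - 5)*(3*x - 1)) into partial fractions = -5/(52*(3*x - 1)) - 23/(20*(3*x - 5)) + 54/(65*(2*x - 5))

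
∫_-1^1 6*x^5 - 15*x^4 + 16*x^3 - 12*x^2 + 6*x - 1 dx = -16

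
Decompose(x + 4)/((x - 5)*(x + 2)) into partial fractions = -2/(7*(x + 2)) + 9/(7*(x - 5))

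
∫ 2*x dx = x^2 + C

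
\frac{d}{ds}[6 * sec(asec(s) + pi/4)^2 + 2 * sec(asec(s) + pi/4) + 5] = (12*tan(asec(s) + pi/4)*sec(asec(s) + pi/4)^2 + 2*tan(asec(s) + pi/4)*sec(asec(s) + pi/4))/(s^2*sqrt(1 - 1/s^2))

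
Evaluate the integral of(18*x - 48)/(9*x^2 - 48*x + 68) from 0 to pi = -log(17) + log((-4 + 3*pi/2)^2 + 1)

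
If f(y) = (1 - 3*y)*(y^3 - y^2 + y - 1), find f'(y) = -12*y^3 + 12*y^2 - 8*y + 4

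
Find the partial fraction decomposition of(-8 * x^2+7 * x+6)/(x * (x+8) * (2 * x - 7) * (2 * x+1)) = 1/(60*(2*x + 1)) - 135/(644*(2*x - 7)) + 281/(1380*(x + 8)) - 3/(28*x)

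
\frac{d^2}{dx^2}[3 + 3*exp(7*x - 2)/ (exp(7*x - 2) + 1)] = (147*exp(7*x - 2) - 147*exp(14*x - 4))/(exp(-6)*exp(21*x) + 3*exp(-4)*exp(14*x) + 3*exp(-2)*exp(7*x) + 1)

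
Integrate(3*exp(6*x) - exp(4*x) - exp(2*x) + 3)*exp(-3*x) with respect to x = -2*sinh(x) + 2*sinh(3*x) + C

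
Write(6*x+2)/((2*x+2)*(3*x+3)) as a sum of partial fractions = 1/(x + 1) - 2/(3*(x + 1)^2)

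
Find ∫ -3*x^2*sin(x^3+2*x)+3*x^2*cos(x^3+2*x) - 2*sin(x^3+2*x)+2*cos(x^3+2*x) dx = sin(x*(x^2 + 2)) + cos(x*(x^2 + 2)) + C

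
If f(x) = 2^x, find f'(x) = 2^x*log(2)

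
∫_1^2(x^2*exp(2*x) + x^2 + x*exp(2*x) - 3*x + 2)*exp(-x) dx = -E - 3*exp(-2) + exp(-1) + 3*exp(2)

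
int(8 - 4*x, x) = -2*x^2 + 8*x + C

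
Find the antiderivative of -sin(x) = cos(x) + C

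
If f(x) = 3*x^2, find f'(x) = 6*x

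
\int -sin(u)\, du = cos(u) + C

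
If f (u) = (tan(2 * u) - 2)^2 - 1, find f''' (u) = 192*tan(2*u)^5 - 192*tan(2*u)^4 + 320*tan(2*u)^3 - 256*tan(2*u)^2 + 128*tan(2*u) - 64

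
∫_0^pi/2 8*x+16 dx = -16 + 4*(pi/2 + 2)^2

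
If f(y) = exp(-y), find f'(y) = -exp(-y)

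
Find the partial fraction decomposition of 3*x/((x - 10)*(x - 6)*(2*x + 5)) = -6/(85*(2*x + 5)) - 9/(34*(x - 6)) + 3/(10*(x - 10))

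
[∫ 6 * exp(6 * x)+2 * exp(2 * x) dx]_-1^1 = -exp(-2) - exp(-6) + exp(2) + exp(6)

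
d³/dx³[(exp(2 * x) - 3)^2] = 64*exp(4*x) - 48*exp(2*x)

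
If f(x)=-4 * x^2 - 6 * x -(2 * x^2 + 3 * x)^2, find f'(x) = -16*x^3 - 36*x^2 - 26*x - 6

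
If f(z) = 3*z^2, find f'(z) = 6*z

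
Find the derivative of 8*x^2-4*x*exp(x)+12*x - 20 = -4*x*exp(x) + 16*x - 4*exp(x) + 12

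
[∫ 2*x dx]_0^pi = pi^2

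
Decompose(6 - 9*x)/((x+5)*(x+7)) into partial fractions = -69/(2*(x + 7)) + 51/(2*(x + 5))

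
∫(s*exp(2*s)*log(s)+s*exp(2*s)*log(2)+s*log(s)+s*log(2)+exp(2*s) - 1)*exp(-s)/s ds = 2*log(2*s)*sinh(s) + C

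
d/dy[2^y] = 2^y*log(2)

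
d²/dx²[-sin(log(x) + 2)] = sqrt(2)*sin(log(x) + pi/4 + 2)/x^2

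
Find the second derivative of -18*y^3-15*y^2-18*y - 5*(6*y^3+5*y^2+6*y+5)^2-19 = -5400*y^4 - 6000*y^3 - 5820*y^2 - 3708*y - 890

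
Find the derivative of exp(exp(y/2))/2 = exp(y/2 + exp(y/2))/4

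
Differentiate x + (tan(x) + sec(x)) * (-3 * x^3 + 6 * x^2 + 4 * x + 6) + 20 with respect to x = (-6*x^3*sin(x) - 6*x^3 + 12*x^2*sin(x) - 9*x^2*sin(2*x) - 18*x^2*cos(x) + 12*x^2 + 8*x*sin(x) + 12*x*sin(2*x) + 24*x*cos(x) + 8*x + 12*sin(x) + 4*sin(2*x) + 8*cos(x) + cos(2*x) + 13)/(cos(2*x) + 1)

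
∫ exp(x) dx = exp(x) + C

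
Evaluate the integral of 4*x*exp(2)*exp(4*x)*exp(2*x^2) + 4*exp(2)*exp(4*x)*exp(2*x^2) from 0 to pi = -exp(2) + exp(2*(1 + pi)^2)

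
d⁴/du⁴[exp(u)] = exp(u)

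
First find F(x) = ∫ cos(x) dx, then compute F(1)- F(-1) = 2*sin(1)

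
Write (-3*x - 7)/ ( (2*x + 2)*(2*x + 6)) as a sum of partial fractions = -1/(4*(x + 3)) - 1/(2*(x + 1))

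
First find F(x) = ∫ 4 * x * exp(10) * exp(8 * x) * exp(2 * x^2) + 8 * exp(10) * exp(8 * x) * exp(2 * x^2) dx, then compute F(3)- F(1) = -exp(20) + exp(52)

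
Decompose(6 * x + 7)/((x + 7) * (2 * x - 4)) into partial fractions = 35/(18*(x + 7)) + 19/(18*(x - 2))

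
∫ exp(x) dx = exp(x) + C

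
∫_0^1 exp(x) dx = -1 + E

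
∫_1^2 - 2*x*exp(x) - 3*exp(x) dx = -5*exp(2) + 3*E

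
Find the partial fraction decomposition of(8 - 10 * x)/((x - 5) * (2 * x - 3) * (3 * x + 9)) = 4/(27*(2*x - 3)) + 19/(108*(x + 3)) - 1/(4*(x - 5))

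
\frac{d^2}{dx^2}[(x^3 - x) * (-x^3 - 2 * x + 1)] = -30*x^4 - 12*x^2 + 6*x + 4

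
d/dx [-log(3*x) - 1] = -1/x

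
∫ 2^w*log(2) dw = 2^w + C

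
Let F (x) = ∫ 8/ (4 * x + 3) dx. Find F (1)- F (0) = -2*log(3) + 2*log(7)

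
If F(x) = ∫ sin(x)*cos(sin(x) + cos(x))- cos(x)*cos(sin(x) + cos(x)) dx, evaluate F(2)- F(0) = -sin(cos(2) + sin(2)) + sin(1)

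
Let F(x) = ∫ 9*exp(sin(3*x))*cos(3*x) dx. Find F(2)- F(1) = -3*exp(sin(3)) + 3*exp(sin(6))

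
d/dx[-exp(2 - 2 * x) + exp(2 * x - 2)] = 2*exp(2 - 2*x) + 2*exp(2*x - 2)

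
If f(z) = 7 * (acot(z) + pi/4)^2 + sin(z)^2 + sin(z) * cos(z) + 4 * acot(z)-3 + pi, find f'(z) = (2*sqrt(2)*z^2*sin(2*z + pi/4) + 2*sqrt(2)*sin(2*z + pi/4) - 28*acot(z) - 7*pi - 8)/(2*z^2 + 2)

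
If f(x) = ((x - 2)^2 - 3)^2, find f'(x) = 4*x^3 - 24*x^2 + 36*x - 8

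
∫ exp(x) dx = exp(x) + C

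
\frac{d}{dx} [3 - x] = -1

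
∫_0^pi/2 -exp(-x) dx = -1 + exp(-pi/2)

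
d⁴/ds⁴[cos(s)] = cos(s)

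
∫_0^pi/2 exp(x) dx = -1 + exp(pi/2)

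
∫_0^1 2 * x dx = 1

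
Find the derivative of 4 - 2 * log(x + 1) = -2/(x + 1)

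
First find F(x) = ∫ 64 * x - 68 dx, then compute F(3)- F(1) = 120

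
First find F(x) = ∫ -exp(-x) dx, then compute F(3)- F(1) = -exp(-1) + exp(-3)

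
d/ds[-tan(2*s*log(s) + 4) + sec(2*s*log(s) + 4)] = -2*log(s)*tan(2*s*log(s) + 4)^2 + 2*log(s)*tan(2*s*log(s) + 4)*sec(2*s*log(s) + 4) - 2*log(s) - 2*tan(2*s*log(s) + 4)^2 + 2*tan(2*s*log(s) + 4)*sec(2*s*log(s) + 4) - 2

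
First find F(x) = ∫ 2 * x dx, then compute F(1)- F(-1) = 0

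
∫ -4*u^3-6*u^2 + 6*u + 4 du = -u^4 - 2*u^3 + 3*u^2 + 4*u + C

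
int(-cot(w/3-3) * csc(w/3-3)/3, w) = csc(w/3 - 3) + C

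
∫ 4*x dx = 2*x^2 + C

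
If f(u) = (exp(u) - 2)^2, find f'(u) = 2*exp(2*u) - 4*exp(u)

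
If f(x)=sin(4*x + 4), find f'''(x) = -64*cos(4*x + 4)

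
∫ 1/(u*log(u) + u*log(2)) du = log(log(2*u)) + C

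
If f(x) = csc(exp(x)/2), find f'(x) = -exp(x)*cot(exp(x)/2)*csc(exp(x)/2)/2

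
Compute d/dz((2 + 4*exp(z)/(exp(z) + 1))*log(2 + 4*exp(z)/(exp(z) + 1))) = (4*exp(z)*log(1 + 2*exp(z)/(exp(z) + 1)) + 4*exp(z)*log(2) + 4*exp(z))/(exp(2*z) + 2*exp(z) + 1)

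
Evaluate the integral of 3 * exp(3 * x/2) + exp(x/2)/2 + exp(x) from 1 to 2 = -2*exp(3/2) - exp(1/2) + exp(2) + 2*exp(3)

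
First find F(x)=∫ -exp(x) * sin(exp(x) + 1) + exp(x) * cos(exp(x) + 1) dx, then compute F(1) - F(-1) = -sin(exp(-1) + 1) + cos(1 + E) + sin(1 + E) - cos(exp(-1) + 1)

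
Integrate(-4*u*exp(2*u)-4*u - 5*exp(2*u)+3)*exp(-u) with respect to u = -2*(4*u + 1)*sinh(u) + C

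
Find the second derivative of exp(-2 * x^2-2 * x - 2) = (16*x^2 + 16*x)*exp(-2*x^2 - 2*x - 2)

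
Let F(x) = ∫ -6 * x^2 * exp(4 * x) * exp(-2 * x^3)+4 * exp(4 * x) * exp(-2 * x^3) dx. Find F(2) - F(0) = -1 + exp(-8)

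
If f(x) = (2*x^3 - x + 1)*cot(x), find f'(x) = -2*x^3/sin(x)^2 + 6*x^2/tan(x) + x/sin(x)^2 - 1/tan(x) - 1/sin(x)^2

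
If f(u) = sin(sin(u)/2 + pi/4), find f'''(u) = (6*sin(u)*sin(sin(u)/2 + pi/4) - cos(u)^2*cos(sin(u)/2 + pi/4) - 4*cos(sin(u)/2 + pi/4))*cos(u)/8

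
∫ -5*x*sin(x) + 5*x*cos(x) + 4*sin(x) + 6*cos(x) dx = sqrt(2)*(5*x + 1)*sin(x + pi/4) + C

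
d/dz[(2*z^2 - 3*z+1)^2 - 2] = 16*z^3 - 36*z^2 + 26*z - 6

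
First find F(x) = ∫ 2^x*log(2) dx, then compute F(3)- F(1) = 6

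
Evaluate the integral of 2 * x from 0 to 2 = 4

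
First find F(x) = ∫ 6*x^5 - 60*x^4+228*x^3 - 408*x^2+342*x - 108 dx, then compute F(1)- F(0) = -27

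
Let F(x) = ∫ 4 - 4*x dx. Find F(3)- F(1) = -8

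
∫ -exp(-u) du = exp(-u) + C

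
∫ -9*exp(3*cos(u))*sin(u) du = 3*exp(3*cos(u)) + C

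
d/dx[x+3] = 1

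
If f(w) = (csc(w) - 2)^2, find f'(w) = 2*(2 - 1/sin(w))*cos(w)/sin(w)^2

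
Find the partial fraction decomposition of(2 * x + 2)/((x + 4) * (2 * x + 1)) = 2/(7*(2*x + 1)) + 6/(7*(x + 4))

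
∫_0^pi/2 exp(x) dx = -1 + exp(pi/2)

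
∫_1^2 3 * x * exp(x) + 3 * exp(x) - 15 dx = -15 - 3*E + 6*exp(2)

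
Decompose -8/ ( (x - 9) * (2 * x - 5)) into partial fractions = 16/(13*(2*x - 5)) - 8/(13*(x - 9))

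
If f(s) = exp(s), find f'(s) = exp(s)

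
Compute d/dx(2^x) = 2^x*log(2)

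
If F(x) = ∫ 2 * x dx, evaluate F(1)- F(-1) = 0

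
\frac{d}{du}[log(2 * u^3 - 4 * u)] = (3*u^2 - 2)/(u^3 - 2*u)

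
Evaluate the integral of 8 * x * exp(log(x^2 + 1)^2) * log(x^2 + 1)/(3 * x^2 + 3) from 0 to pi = -2/3 + 2*exp(log(1 + pi^2)^2)/3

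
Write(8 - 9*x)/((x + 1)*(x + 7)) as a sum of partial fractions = -71/(6*(x + 7)) + 17/(6*(x + 1))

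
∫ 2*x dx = x^2 + C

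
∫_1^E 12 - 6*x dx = 3 - 3*(-2 + E)^2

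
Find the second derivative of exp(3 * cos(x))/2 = 3*(3*sin(x)^2 - cos(x))*exp(3*cos(x))/2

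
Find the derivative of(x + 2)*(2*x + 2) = 4*x + 6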